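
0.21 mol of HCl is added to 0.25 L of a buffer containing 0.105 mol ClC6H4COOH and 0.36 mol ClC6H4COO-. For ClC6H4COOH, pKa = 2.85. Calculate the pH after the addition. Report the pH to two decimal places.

Added H+ converts ClC6H4COO- to ClC6H4COOH: ClC6H4COOH → 0.315 mol, ClC6H4COO- → 0.15 mol.
pH = pKa + log([A⁻]/[HA]) = 2.85 + log(0.15/0.315) = 2.85 -0.322

pH = 2.53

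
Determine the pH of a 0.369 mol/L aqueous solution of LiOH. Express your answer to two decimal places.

LiOH is a strong base; [OH-] = 0.369 M.
pOH = -log(0.369) = 0.43
pH = 14.00 - 0.43 = 13.57

pH = 13.57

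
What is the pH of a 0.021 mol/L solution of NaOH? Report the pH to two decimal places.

pH = 12.32

NaOH is a strong base; [OH-] = 0.021 M.
pOH = -log(0.021) = 1.68
pH = 14.00 - 1.68 = 12.32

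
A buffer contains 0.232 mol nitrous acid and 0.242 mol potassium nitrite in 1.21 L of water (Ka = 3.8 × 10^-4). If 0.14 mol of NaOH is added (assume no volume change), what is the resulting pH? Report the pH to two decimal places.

pH = 4.04

OH- converts HNO2 to NO2-: HNO2 → 0.092 mol, NO2- → 0.382 mol.
pKa = −log(3.8 × 10^-4) = 3.420
pH = pKa + log([A⁻]/[HA]) = 3.420 + log(0.382/0.092) = 3.420 +0.618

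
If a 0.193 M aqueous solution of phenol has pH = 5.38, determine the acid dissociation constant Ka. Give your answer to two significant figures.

Ka = 9.0 × 10^-11

[H+] = 10^(-5.38) = 4.17 × 10^-6 M
At equilibrium [HA] = 0.193 − 4.17 × 10^-6 = 1.93 × 10^-1 M
Ka = [H+][A-]/[HA] = (4.17 × 10^-6)² / 1.93 × 10^-1 = 9.0 × 10^-11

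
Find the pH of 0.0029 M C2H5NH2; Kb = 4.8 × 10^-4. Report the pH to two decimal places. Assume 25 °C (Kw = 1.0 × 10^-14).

pH = 10.98

C2H5NH2 + H2O ⇌ C2H5NH3+ + OH-
Kb = [OH-]²/(0.0029 − [OH-]) = 4.8 × 10^-4
[OH-] is not negligible relative to C₀; solve [OH-]² + 0.00048·[OH-] − 1.39e-06 = 0.
[OH-] = [−0.00048 + √(0.00048² + 5.57e-06)]/2 = 9.64 × 10^-4 M
pOH = −log(9.64 × 10^-4) = 3.02; pH = 14.00 − 3.02 = 10.98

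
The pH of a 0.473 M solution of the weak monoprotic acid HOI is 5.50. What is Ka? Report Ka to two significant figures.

Ka = 2.1 × 10^-11

[H+] = 10^(-5.50) = 3.16 × 10^-6 M
At equilibrium [HA] = 0.473 − 3.16 × 10^-6 = 4.73 × 10^-1 M
Ka = [H+][A-]/[HA] = (3.16 × 10^-6)² / 4.73 × 10^-1 = 2.1 × 10^-11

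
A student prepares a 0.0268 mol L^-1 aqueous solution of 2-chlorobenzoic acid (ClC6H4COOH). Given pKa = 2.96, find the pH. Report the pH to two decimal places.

ClC6H4COOH ⇌ ClC6H4COO- + H+
Ka = 10^(−2.96) = 1.10 × 10^-3
Ka = x²/(0.0268 − x) = 1.10 × 10^-3
x is not negligible relative to C₀; solve x² + 0.0011·x − 2.95e-05 = 0.
x = (−Ka + √(Ka² + 4·Ka·C₀))/2 = 4.91 × 10^-3 M
pH = −log[H+] = −log(4.91 × 10^-3) = 2.31

pH = 2.31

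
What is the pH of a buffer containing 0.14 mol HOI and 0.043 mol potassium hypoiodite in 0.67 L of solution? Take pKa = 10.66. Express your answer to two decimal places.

pH = pKa + log([A⁻]/[HA]) = 10.66 + log(0.043/0.14)
pH = 10.66 + (-0.513) = 10.15

pH = 10.15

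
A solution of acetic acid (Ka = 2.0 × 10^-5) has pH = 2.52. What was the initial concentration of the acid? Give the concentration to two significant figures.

C₀ = 4.6 × 10^-1 M

[H+] = 10^(-2.52) = 3.02 × 10^-3 M = x
Ka = x²/(C₀ − x) ⇒ C₀ = x + x²/Ka
C₀ = 3.02 × 10^-3 + (3.02 × 10^-3)²/(2.0 × 10^-5) = 4.59 × 10^-1 M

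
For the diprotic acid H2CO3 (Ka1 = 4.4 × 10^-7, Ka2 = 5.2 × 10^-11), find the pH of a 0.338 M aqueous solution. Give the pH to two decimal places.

pH = 3.41

Ka1 ≫ Ka2, so treat the first dissociation as the only significant source of H+.
Ka1 = x²/(0.338 − x) = 4.4 × 10^-7
x ≈ √(4.4 × 10^-7 × 0.338) = 3.86 × 10^-4 M
pH = −log(3.86 × 10^-4) = 3.41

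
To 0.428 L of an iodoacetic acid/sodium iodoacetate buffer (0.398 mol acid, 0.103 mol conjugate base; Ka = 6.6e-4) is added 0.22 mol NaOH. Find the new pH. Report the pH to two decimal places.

After neutralization: n(ICH2COOH) = 0.178 mol, n(ICH2COO-) = 0.323 mol.
pKa = −log(6.6 × 10^-4) = 3.180
pH = pKa + log(n_ICH2COO-/n_ICH2COOH) = 3.180 + log(0.323/0.178) = 3.180 + (+0.259)

pH = 3.44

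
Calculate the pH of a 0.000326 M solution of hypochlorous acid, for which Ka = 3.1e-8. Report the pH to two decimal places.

pH = 5.50

HOCl ⇌ OCl- + H+
From the ICE table, Ka = x²/(0.000326 − x) = 3.1 × 10^-8.
Since Ka ≪ C₀, x ≈ √(Ka·C₀) = 3.18 × 10^-6 M.
pH = −log(3.18 × 10^-6) = 5.50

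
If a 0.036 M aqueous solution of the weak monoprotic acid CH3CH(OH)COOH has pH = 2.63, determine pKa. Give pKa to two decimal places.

pKa = 3.79

[H+] = 10^(-2.63) = 2.34 × 10^-3 M
At equilibrium [HA] = 0.036 − 2.34 × 10^-3 = 3.37 × 10^-2 M
Ka = [H+][A-]/[HA] = (2.34 × 10^-3)² / 3.37 × 10^-2 = 1.62 × 10^-4
pKa = -log(1.62 × 10^-4) = 3.79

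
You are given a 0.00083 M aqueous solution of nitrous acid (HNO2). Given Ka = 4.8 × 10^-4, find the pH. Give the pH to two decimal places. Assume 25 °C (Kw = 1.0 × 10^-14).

pH = 3.36

HNO2 ⇌ NO2- + H+
Let x = [H+] at equilibrium. Ka = x²/(0.00083 − x).
The 5% rule fails; solving x² + Ka·x − Ka·C₀ = 0 exactly:
x = [−0.00048 + √(0.00048² + 1.59e-06)]/2 = 4.35 × 10^-4 M
pH = −log(4.35 × 10^-4) = 3.36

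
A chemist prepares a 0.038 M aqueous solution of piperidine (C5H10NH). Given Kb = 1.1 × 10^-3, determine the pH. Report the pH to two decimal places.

pH = 11.77

C5H10NH + H2O ⇌ C5H10NH2+ + OH-
Let x = [OH-] at equilibrium. Kb = x²/(0.038 − x).
The 5% rule fails; solving x² + Kb·x − Kb·C₀ = 0 exactly:
x = (−Kb + √(Kb² + 4·Kb·C₀))/2 = 5.94 × 10^-3 M
pOH = −log(5.94 × 10^-3) = 2.23; pH = 14.00 − 2.23 = 11.77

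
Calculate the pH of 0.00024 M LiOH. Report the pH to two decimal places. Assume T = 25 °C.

pH = 10.38

LiOH is a strong base; [OH-] = 0.00024 M.
pOH = -log(0.00024) = 3.62
pH = 14.00 - 3.62 = 10.38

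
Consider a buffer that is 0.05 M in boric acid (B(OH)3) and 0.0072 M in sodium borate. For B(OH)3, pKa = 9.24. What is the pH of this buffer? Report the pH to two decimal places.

pH = 8.40

pH = pKa + log([A⁻]/[HA]) = 9.24 + log(0.0072/0.05)
pH = 9.24 + (-0.842) = 8.40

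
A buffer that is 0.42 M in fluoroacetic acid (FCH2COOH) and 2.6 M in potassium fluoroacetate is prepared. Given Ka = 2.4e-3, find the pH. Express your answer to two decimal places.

pH = 3.41

pKa = −log(2.4 × 10^-3) = 2.620
Henderson–Hasselbalch: pH = pKa + log([FCH2COO-]/[FCH2COOH]) = 2.620 + log(2.6/0.42)
pH = 2.620 + (+0.792) = 3.41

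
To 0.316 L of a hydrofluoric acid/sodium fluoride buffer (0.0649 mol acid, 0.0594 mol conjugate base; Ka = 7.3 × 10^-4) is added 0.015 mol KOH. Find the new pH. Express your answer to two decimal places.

After neutralization: n(HF) = 0.0499 mol, n(F-) = 0.0744 mol.
pKa = −log(7.3 × 10^-4) = 3.137
pH = pKa + log([A⁻]/[HA]) = 3.137 + log(0.0744/0.0499) = 3.137 +0.173

pH = 3.31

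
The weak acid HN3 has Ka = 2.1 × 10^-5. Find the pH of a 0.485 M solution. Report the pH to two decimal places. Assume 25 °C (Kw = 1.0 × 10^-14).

pH = 2.50

HN3 ⇌ N3- + H+
From the ICE table, Ka = x²/(0.485 − x) = 2.1 × 10^-5.
Since Ka ≪ C₀, x ≈ √(Ka·C₀) = 3.19 × 10^-3 M.
pH = −log(3.19 × 10^-3) = 2.50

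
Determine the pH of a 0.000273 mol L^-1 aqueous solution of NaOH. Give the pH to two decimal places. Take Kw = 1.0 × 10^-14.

NaOH is a strong base; [OH-] = 0.000273 M.
pOH = -log(0.000273) = 3.56
pH = 14.00 - 3.56 = 10.44

pH = 10.44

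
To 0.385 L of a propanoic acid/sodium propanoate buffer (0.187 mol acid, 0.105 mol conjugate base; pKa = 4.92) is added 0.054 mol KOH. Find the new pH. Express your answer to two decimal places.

pH = 5.00

After neutralization: n(CH3CH2COOH) = 0.133 mol, n(CH3CH2COO-) = 0.159 mol.
pH = pKa + log(n_CH3CH2COO-/n_CH3CH2COOH) = 4.92 + log(0.159/0.133) = 4.92 + (+0.078)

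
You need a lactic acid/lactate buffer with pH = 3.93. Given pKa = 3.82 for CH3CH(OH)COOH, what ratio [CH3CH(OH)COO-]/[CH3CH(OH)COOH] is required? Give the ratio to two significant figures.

ratio = 1.3

pH = pKa + log(r) ⇒ log(r) = 3.93 − 3.82 = +0.11
r = [CH3CH(OH)COO-]/[CH3CH(OH)COOH] = 10^(+0.11) = 1.29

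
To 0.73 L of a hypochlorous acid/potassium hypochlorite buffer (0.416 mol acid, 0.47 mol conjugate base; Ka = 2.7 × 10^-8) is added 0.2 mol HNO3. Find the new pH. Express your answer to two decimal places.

After neutralization: n(HOCl) = 0.616 mol, n(OCl-) = 0.27 mol.
pKa = −log(2.7 × 10^-8) = 7.569
pH = pKa + log([A⁻]/[HA]) = 7.569 + log(0.27/0.616) = 7.569 -0.358

pH = 7.21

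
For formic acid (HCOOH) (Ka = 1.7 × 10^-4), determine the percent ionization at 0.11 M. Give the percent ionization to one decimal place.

HCOOH ⇌ HCOO- + H+; let x = [H+] at equilibrium.
x ≈ √(Ka·C₀) = √(1.7 × 10^-4 × 0.11) = 4.32 × 10^-3 M
Fraction ionized = 4.32 × 10^-3 / 0.11 = 0.0393 → 3.9%

3.9%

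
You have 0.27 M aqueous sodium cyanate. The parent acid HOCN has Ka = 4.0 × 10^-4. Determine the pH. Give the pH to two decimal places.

pH = 8.41

OCN- is the conjugate base of the weak acid HOCN.
Kb = Kw/Ka = 1.0×10^-14 / 4.0 × 10^-4 = 2.50 × 10^-11
Kb = x²/(0.27 − x) = 2.50 × 10^-11
Neglecting x in the denominator: x = √(2.50 × 10^-11 × 0.27) = 2.60 × 10^-6 M
pOH = 5.59, so pH = 14.00 − pOH = 8.41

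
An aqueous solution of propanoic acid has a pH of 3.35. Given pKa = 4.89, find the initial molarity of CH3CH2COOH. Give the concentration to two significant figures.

[H+] = 10^(-3.35) = 4.47 × 10^-4 M = x
Ka = 10^(−4.89) = 1.29 × 10^-5
Ka = x²/(C₀ − x) ⇒ C₀ = x + x²/Ka
C₀ = 4.47 × 10^-4 + (4.47 × 10^-4)²/(1.29 × 10^-5) = 1.59 × 10^-2 M

C₀ = 1.6 × 10^-2 M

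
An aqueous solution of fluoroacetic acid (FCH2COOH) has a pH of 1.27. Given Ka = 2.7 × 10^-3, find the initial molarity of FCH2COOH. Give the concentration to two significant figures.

C₀ = 1.1 M

[H+] = 10^(-1.27) = 5.37 × 10^-2 M = x
Ka = x²/(C₀ − x) ⇒ C₀ = x + x²/Ka
C₀ = 5.37 × 10^-2 + (5.37 × 10^-2)²/(2.7 × 10^-3) = 1.12 M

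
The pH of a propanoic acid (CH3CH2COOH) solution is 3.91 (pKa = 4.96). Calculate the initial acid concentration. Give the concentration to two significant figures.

[H+] = 10^(-3.91) = 1.23 × 10^-4 M = x
Ka = 10^(−4.96) = 1.10 × 10^-5
Ka = x²/(C₀ − x) ⇒ C₀ = x + x²/Ka
C₀ = 1.23 × 10^-4 + (1.23 × 10^-4)²/(1.10 × 10^-5) = 1.50 × 10^-3 M

C₀ = 1.5 × 10^-3 M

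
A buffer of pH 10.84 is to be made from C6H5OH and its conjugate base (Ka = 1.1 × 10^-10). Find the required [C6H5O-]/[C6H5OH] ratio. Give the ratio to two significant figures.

pKa = -log(1.1 × 10^-10) = 9.959
pH = pKa + log(r) ⇒ log(r) = 10.84 − 9.959 = +0.881
r = [C6H5O-]/[C6H5OH] = 10^(+0.881) = 7.6

ratio = 7.6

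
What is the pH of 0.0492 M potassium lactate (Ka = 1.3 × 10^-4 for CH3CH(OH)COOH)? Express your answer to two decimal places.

pH = 8.29

CH3CH(OH)COO- is the conjugate base of the weak acid CH3CH(OH)COOH.
Kb = Kw/Ka = 1.0×10^-14 / 1.3 × 10^-4 = 7.69 × 10^-11
From the ICE table, Kb = x²/(0.0492 − x) = 7.69 × 10^-11.
Assume x ≪ 0.0492: x ≈ √(7.69 × 10^-11 × 0.0492) = 1.95 × 10^-6 M
(x/C₀ = 0.004% < 5%, so the approximation holds.)
pOH = −log(1.95 × 10^-6) = 5.71; pH = 14.00 − 5.71 = 8.29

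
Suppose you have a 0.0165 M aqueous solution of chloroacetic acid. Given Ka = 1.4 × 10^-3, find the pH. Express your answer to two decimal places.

pH = 2.38

ClCH2COOH ⇌ ClCH2COO- + H+
From the ICE table, Ka = [H+]²/(0.0165 − [H+]) = 1.4 × 10^-3.
Here C₀/Ka ≈ 11.8, so the small-[H+] approximation fails. Use the quadratic:
[H+] = (−Ka + √(Ka² + 4·Ka·C₀))/2 = 4.16 × 10^-3 M
pH = −log[H+] = −log(4.16 × 10^-3) = 2.38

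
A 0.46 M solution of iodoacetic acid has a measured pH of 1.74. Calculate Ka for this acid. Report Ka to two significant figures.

Ka = 7.5 × 10^-4

[H+] = 10^(-1.74) = 1.82 × 10^-2 M
At equilibrium [HA] = 0.46 − 1.82 × 10^-2 = 4.42 × 10^-1 M
Ka = [H+][A-]/[HA] = (1.82 × 10^-2)² / 4.42 × 10^-1 = 7.5 × 10^-4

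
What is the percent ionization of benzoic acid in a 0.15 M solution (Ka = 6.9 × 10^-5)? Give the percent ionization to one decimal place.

C6H5COOH ⇌ C6H5COO- + H+; let x = [H+] at equilibrium.
x ≈ √(Ka·C₀) = √(6.9 × 10^-5 × 0.15) = 3.22 × 10^-3 M
Fraction ionized = 3.22 × 10^-3 / 0.15 = 0.0215 → 2.1%

2.1%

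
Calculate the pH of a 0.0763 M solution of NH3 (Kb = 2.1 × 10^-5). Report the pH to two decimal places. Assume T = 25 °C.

NH3 + H2O ⇌ NH4+ + OH-
From the ICE table, Kb = [OH-]²/(0.0763 − [OH-]) = 2.1 × 10^-5.
Assume [OH-] ≪ 0.0763: [OH-] ≈ √(2.1 × 10^-5 × 0.0763) = 1.27 × 10^-3 M
Check: 1.7% ionized — well under 5%, approximation valid.
pOH = 2.90, so pH = 14.00 − pOH = 11.10

pH = 11.10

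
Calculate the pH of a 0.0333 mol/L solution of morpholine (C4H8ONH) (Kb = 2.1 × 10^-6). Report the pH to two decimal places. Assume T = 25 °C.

pH = 10.42

C4H8ONH + H2O ⇌ C4H8ONH2+ + OH-
Let x = [OH-] at equilibrium. Kb = x²/(0.0333 − x).
Since Kb ≪ C₀, x ≈ √(Kb·C₀) = 2.64 × 10^-4 M.
pOH = −log(2.64 × 10^-4) = 3.58; pH = 14.00 − 3.58 = 10.42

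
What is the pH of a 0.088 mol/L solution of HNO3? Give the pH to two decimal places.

HNO3 is a strong acid and dissociates completely, so [H+] = 0.088 M.
pH = -log(0.088) = 1.06

pH = 1.06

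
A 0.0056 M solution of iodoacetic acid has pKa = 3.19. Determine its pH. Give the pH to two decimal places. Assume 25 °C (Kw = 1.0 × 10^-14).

ICH2COOH ⇌ ICH2COO- + H+
Ka = 10^(−3.19) = 6.46 × 10^-4
Let x = [H+] at equilibrium. Ka = x²/(0.0056 − x).
Here C₀/Ka ≈ 8.67, so the small-x approximation fails. Use the quadratic:
x = (−Ka + √(Ka² + 4·Ka·C₀))/2 = 1.61 × 10^-3 M
pH = −log(1.61 × 10^-3) = 2.79

pH = 2.79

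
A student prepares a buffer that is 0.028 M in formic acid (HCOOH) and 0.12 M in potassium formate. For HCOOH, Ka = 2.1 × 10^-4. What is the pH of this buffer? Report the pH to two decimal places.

pKa = −log(2.1 × 10^-4) = 3.678
Henderson–Hasselbalch: pH = pKa + log([HCOO-]/[HCOOH]) = 3.678 + log(0.12/0.028)
pH = 3.678 + (+0.632) = 4.31

pH = 4.31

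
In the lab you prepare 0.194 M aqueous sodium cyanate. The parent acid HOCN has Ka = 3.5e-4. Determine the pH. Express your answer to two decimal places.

OCN- is the conjugate base of the weak acid HOCN.
Kb = Kw/Ka = 1.0×10^-14 / 3.5 × 10^-4 = 2.86 × 10^-11
Kb = x²/(0.194 − x) = 2.86 × 10^-11
Assume x ≪ 0.194: x ≈ √(2.86 × 10^-11 × 0.194) = 2.36 × 10^-6 M
pOH = −log(2.36 × 10^-6) = 5.63; pH = 14.00 − 5.63 = 8.37

pH = 8.37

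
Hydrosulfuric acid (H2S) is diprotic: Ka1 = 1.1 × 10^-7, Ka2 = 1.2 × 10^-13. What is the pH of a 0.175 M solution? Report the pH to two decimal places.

pH = 3.86

Since Ka1 ≫ Ka2, the first ionization dominates [H+].
Ka1 = x²/(0.175 − x) = 1.1 × 10^-7
x ≈ √(1.1 × 10^-7 × 0.175) = 1.39 × 10^-4 M
pH = −log(1.39 × 10^-4) = 3.86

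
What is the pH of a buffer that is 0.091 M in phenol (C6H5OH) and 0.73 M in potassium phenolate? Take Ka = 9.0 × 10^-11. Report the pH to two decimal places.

pH = 10.95

pKa = −log(9.0 × 10^-11) = 10.046
pH = pKa + log([A⁻]/[HA]) = 10.046 + log(0.73/0.091)
pH = 10.046 + (+0.904) = 10.95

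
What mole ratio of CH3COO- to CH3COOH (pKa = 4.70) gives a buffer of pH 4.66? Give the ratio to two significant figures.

pH = pKa + log(r) ⇒ log(r) = 4.66 − 4.70 = -0.04
r = [CH3COO-]/[CH3COOH] = 10^(-0.04) = 0.912

ratio = 0.91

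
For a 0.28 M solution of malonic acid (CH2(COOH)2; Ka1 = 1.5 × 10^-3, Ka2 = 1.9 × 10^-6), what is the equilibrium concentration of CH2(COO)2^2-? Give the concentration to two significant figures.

First ionization gives [H+] ≈ [CH2(COOH)COO-] = 1.98 × 10^-2 M.
Second step: Ka2 = [H+][CH2(COO)2^2-]/[CH2(COOH)COO-] ≈ [CH2(COO)2^2-] (since [H+] ≈ [CH2(COOH)COO-]).
So [CH2(COO)2^2-] ≈ Ka2.

1.9 × 10^-6 M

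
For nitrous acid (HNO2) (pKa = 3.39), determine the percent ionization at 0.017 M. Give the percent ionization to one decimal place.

HNO2 ⇌ NO2- + H+; let x = [H+] at equilibrium.
Ka = 10^(−3.39) = 4.07 × 10^-4
Solve x² + 0.000407x − 6.92e-06 = 0 → x = 2.43 × 10^-3 M
Fraction ionized = 2.43 × 10^-3 / 0.017 = 0.1429 → 14.3%

14.3%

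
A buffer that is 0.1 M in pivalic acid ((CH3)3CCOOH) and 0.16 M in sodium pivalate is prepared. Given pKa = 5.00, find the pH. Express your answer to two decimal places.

Henderson–Hasselbalch: pH = pKa + log([(CH3)3CCOO-]/[(CH3)3CCOOH]) = 5.00 + log(0.16/0.1)
pH = 5.00 + (+0.204) = 5.20

pH = 5.20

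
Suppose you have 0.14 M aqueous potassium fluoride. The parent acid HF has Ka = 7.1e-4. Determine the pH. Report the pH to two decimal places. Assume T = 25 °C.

pH = 8.15

F- is the conjugate base of the weak acid HF.
Kb = Kw/Ka = 1.0×10^-14 / 7.1 × 10^-4 = 1.41 × 10^-11
From the ICE table, Kb = x²/(0.14 − x) = 1.41 × 10^-11.
Since Kb ≪ C₀, x ≈ √(Kb·C₀) = 1.40 × 10^-6 M.
pOH = 5.85, so pH = 14.00 − pOH = 8.15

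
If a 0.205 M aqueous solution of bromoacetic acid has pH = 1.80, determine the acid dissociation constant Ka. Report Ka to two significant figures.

Ka = 1.3 × 10^-3

[H+] = 10^(-1.80) = 1.58 × 10^-2 M
At equilibrium [HA] = 0.205 − 1.58 × 10^-2 = 1.89 × 10^-1 M
Ka = [H+][A-]/[HA] = (1.58 × 10^-2)² / 1.89 × 10^-1 = 1.3 × 10^-3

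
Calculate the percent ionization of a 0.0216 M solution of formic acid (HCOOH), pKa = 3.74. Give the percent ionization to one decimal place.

HCOOH ⇌ HCOO- + H+; let x = [H+] at equilibrium.
Ka = 10^(−3.74) = 1.82 × 10^-4
Ka = x²/(C₀ − x); solving the quadratic gives x = 1.89 × 10^-3 M.
Fraction ionized = 1.89 × 10^-3 / 0.0216 = 0.0875 → 8.8%

8.8%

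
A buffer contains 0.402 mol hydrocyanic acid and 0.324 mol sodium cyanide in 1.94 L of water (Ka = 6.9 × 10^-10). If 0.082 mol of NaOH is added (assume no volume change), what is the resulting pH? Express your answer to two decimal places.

pH = 9.26

After neutralization: n(HCN) = 0.32 mol, n(CN-) = 0.406 mol.
pKa = −log(6.9 × 10^-10) = 9.161
Henderson–Hasselbalch with mole ratio 0.406/0.32: pH = 9.161 + (+0.103)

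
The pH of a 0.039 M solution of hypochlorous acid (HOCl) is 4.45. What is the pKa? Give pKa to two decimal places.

pKa = 7.49

[H+] = 10^(-4.45) = 3.55 × 10^-5 M
At equilibrium [HA] = 0.039 − 3.55 × 10^-5 = 3.90 × 10^-2 M
Ka = [H+][A-]/[HA] = (3.55 × 10^-5)² / 3.90 × 10^-2 = 3.23 × 10^-8
pKa = -log(3.23 × 10^-8) = 7.49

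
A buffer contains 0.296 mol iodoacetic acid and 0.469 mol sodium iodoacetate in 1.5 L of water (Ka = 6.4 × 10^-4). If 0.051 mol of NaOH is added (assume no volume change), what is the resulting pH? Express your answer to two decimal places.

pH = 3.52

OH- converts ICH2COOH to ICH2COO-: ICH2COOH → 0.245 mol, ICH2COO- → 0.52 mol.
pKa = −log(6.4 × 10^-4) = 3.194
pH = pKa + log([A⁻]/[HA]) = 3.194 + log(0.52/0.245) = 3.194 +0.327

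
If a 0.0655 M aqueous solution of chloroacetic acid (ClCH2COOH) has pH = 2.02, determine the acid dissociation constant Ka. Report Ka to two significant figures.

[H+] = 10^(-2.02) = 9.55 × 10^-3 M
At equilibrium [HA] = 0.0655 − 9.55 × 10^-3 = 5.59 × 10^-2 M
Ka = [H+][A-]/[HA] = (9.55 × 10^-3)² / 5.59 × 10^-2 = 1.6 × 10^-3

Ka = 1.6 × 10^-3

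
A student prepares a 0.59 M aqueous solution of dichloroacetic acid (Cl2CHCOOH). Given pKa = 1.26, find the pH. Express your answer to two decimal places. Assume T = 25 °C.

pH = 0.81

Cl2CHCOOH ⇌ Cl2CHCOO- + H+
Ka = 10^(−1.26) = 5.50 × 10^-2
Ka = x²/(0.59 − x) = 5.50 × 10^-2
Here C₀/Ka ≈ 10.7, so the small-x approximation fails. Use the quadratic:
x = [−0.055 + √(0.055² + 0.13)]/2 = 1.55 × 10^-1 M
pH = −log(1.55 × 10^-1) = 0.81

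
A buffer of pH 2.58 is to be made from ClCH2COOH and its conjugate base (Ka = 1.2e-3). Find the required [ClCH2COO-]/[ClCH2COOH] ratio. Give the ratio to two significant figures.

pKa = -log(1.2 × 10^-3) = 2.921
pH = pKa + log(r) ⇒ log(r) = 2.58 − 2.921 = -0.341
r = [ClCH2COO-]/[ClCH2COOH] = 10^(-0.341) = 0.456

ratio = 0.46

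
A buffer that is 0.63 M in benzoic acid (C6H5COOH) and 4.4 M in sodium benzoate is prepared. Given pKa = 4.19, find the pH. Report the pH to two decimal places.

Using pH = pKa + log([base]/[acid]) with [base]/[acid] = 4.4/0.63:
pH = 4.19 + (+0.844) = 5.03

pH = 5.03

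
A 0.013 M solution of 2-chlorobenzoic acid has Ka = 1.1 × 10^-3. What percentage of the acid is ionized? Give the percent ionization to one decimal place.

25.2%

ClC6H4COOH ⇌ ClC6H4COO- + H+; let x = [H+] at equilibrium.
Solve x² + 0.0011x − 1.43e-05 = 0 → x = 3.27 × 10^-3 M
% ionization = x/C₀ × 100% = 3.27 × 10^-3/0.013 × 100% = 25.2%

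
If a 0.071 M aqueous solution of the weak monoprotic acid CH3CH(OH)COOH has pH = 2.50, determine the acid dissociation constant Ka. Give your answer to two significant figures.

[H+] = 10^(-2.50) = 3.16 × 10^-3 M
At equilibrium [HA] = 0.071 − 3.16 × 10^-3 = 6.78 × 10^-2 M
Ka = [H+][A-]/[HA] = (3.16 × 10^-3)² / 6.78 × 10^-2 = 1.5 × 10^-4

Ka = 1.5 × 10^-4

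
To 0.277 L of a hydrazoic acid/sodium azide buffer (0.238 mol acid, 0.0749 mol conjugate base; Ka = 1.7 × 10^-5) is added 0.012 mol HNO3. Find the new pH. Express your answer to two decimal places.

Added H+ converts N3- to HN3: HN3 → 0.25 mol, N3- → 0.0629 mol.
pKa = −log(1.7 × 10^-5) = 4.770
Henderson–Hasselbalch with mole ratio 0.0629/0.25: pH = 4.770 + (-0.599)

pH = 4.17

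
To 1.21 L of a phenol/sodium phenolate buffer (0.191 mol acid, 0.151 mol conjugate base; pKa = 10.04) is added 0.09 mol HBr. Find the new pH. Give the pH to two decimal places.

After neutralization: n(C6H5OH) = 0.281 mol, n(C6H5O-) = 0.061 mol.
Henderson–Hasselbalch with mole ratio 0.061/0.281: pH = 10.04 + (-0.663)

pH = 9.38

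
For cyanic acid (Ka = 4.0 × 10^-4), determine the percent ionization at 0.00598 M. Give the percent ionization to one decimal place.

HOCN ⇌ OCN- + H+; let x = [H+] at equilibrium.
Solve x² + 0.0004x − 2.39e-06 = 0 → x = 1.36 × 10^-3 M
Fraction ionized = 1.36 × 10^-3 / 0.00598 = 0.2274 → 22.7%

22.7%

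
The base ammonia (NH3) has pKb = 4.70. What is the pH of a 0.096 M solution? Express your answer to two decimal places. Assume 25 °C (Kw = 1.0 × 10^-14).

pH = 11.14

NH3 + H2O ⇌ NH4+ + OH-
Kb = 10^(−4.70) = 2.00 × 10^-5
Kb = [OH-]²/(0.096 − [OH-]) = 2.00 × 10^-5
Assume [OH-] ≪ 0.096: [OH-] ≈ √(2.00 × 10^-5 × 0.096) = 1.39 × 10^-3 M
([OH-]/C₀ = 1.4% < 5%, so the approximation holds.)
pOH = 2.86, so pH = 14.00 − pOH = 11.14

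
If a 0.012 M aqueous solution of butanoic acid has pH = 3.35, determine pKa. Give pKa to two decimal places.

pKa = 4.76

[H+] = 10^(-3.35) = 4.47 × 10^-4 M
At equilibrium [HA] = 0.012 − 4.47 × 10^-4 = 1.16 × 10^-2 M
Ka = [H+][A-]/[HA] = (4.47 × 10^-4)² / 1.16 × 10^-2 = 1.72 × 10^-5
pKa = -log(1.72 × 10^-5) = 4.76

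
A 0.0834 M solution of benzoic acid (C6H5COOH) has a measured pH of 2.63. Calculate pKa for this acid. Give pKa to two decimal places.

pKa = 4.17

[H+] = 10^(-2.63) = 2.34 × 10^-3 M
At equilibrium [HA] = 0.0834 − 2.34 × 10^-3 = 8.11 × 10^-2 M
Ka = [H+][A-]/[HA] = (2.34 × 10^-3)² / 8.11 × 10^-2 = 6.75 × 10^-5
pKa = -log(6.75 × 10^-5) = 4.17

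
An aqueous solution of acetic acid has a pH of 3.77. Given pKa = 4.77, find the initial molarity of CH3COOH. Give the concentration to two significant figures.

C₀ = 1.9 × 10^-3 M

[H+] = 10^(-3.77) = 1.70 × 10^-4 M = x
Ka = 10^(−4.77) = 1.70 × 10^-5
Ka = x²/(C₀ − x) ⇒ C₀ = x + x²/Ka
C₀ = 1.70 × 10^-4 + (1.70 × 10^-4)²/(1.70 × 10^-5) = 1.87 × 10^-3 M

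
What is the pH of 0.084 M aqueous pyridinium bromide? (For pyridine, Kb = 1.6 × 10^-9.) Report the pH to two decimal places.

C5H5NH+ is the conjugate acid of the weak base C5H5N.
Ka = Kw/Kb = 1.0×10^-14 / 1.6 × 10^-9 = 6.25 × 10^-6
Let x = [H+] at equilibrium. Ka = x²/(0.084 − x).
Neglecting x in the denominator: x = √(6.25 × 10^-6 × 0.084) = 7.25 × 10^-4 M
(x/C₀ = 0.86% < 5%, so the approximation holds.)
pH = −log[H+] = −log(7.25 × 10^-4) = 3.14

pH = 3.14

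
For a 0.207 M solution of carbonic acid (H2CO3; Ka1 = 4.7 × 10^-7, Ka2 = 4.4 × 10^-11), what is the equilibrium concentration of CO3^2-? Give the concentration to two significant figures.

4.4 × 10^-11 M

First ionization gives [H+] ≈ [HCO3-] = 3.12 × 10^-4 M.
Second step: Ka2 = [H+][CO3^2-]/[HCO3-] ≈ [CO3^2-] (since [H+] ≈ [HCO3-]).
So [CO3^2-] ≈ Ka2.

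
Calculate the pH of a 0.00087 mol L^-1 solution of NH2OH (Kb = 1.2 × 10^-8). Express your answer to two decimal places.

NH2OH + H2O ⇌ NH3OH+ + OH-
Kb = x²/(0.00087 − x) = 1.2 × 10^-8
Since Kb ≪ C₀, x ≈ √(Kb·C₀) = 3.23 × 10^-6 M.
pOH = −log(3.23 × 10^-6) = 5.49; pH = 14.00 − 5.49 = 8.51

pH = 8.51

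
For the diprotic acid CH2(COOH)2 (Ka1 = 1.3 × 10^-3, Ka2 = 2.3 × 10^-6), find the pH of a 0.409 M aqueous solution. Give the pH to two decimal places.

Since Ka1 ≫ Ka2, the first ionization dominates [H+].
Ka1 = x²/(0.409 − x) = 1.3 × 10^-3
Solving the quadratic: x = (−Ka1 + √(Ka1² + 4·Ka1·C₀))/2 = 2.24 × 10^-2 M
pH = −log(2.24 × 10^-2) = 1.65

pH = 1.65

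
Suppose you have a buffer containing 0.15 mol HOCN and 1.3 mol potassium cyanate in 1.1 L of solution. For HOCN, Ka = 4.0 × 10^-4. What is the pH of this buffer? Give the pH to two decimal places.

pH = 4.34

pKa = −log(4.0 × 10^-4) = 3.398
pH = pKa + log([A⁻]/[HA]) = 3.398 + log(1.3/0.15)
pH = 3.398 + (+0.938) = 4.34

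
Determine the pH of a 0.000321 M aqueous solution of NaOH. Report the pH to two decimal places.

NaOH is a strong base; [OH-] = 0.000321 M.
pOH = -log(0.000321) = 3.49
pH = 14.00 - 3.49 = 10.51

pH = 10.51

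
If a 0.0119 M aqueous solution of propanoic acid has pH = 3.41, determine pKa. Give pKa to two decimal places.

pKa = 4.88

[H+] = 10^(-3.41) = 3.89 × 10^-4 M
At equilibrium [HA] = 0.0119 − 3.89 × 10^-4 = 1.15 × 10^-2 M
Ka = [H+][A-]/[HA] = (3.89 × 10^-4)² / 1.15 × 10^-2 = 1.32 × 10^-5
pKa = -log(1.32 × 10^-5) = 4.88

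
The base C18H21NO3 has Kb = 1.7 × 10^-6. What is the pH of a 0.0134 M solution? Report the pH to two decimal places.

C18H21NO3 + H2O ⇌ C18H22NO3+ + OH-
From the ICE table, Kb = x²/(0.0134 − x) = 1.7 × 10^-6.
Neglecting x in the denominator: x = √(1.7 × 10^-6 × 0.0134) = 1.51 × 10^-4 M
pOH = 3.82, so pH = 14.00 − pOH = 10.18

pH = 10.18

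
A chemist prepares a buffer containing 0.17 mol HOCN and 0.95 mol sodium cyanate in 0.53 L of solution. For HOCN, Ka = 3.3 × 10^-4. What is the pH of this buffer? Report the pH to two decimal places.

pH = 4.23

pKa = −log(3.3 × 10^-4) = 3.481
pH = pKa + log([A⁻]/[HA]) = 3.481 + log(0.95/0.17)
pH = 3.481 + (+0.747) = 4.23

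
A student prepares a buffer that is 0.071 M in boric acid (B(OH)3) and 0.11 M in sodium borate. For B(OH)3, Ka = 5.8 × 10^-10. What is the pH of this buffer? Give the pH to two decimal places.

pH = 9.43

pKa = −log(5.8 × 10^-10) = 9.237
Using pH = pKa + log([base]/[acid]) with [base]/[acid] = 0.11/0.071:
pH = 9.237 + (+0.190) = 9.43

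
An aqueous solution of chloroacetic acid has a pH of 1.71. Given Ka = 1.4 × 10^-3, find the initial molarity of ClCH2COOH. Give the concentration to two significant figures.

[H+] = 10^(-1.71) = 1.95 × 10^-2 M = x
Ka = x²/(C₀ − x) ⇒ C₀ = x + x²/Ka
C₀ = 1.95 × 10^-2 + (1.95 × 10^-2)²/(1.4 × 10^-3) = 2.91 × 10^-1 M

C₀ = 2.9 × 10^-1 M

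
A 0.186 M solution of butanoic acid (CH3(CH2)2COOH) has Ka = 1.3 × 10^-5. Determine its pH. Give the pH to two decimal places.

CH3(CH2)2COOH ⇌ CH3(CH2)2COO- + H+
Let x = [H+] at equilibrium. Ka = x²/(0.186 − x).
Since Ka ≪ C₀, x ≈ √(Ka·C₀) = 1.55 × 10^-3 M.
pH = −log[H+] = −log(1.55 × 10^-3) = 2.81

pH = 2.81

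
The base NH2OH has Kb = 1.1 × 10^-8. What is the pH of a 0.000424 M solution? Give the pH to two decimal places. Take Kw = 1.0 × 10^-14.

pH = 8.33

NH2OH + H2O ⇌ NH3OH+ + OH-
From the ICE table, Kb = [OH-]²/(0.000424 − [OH-]) = 1.1 × 10^-8.
Since Kb ≪ C₀, [OH-] ≈ √(Kb·C₀) = 2.16 × 10^-6 M.
Check: 0.51% ionized — well under 5%, approximation valid.
pOH = 5.67, so pH = 14.00 − pOH = 8.33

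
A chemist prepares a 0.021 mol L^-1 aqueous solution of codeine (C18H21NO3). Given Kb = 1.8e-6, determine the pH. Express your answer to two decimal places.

C18H21NO3 + H2O ⇌ C18H22NO3+ + OH-
Let x = [OH-] at equilibrium. Kb = x²/(0.021 − x).
Assume x ≪ 0.021: x ≈ √(1.8 × 10^-6 × 0.021) = 1.94 × 10^-4 M
pOH = −log(1.94 × 10^-4) = 3.71; pH = 14.00 − 3.71 = 10.29

pH = 10.29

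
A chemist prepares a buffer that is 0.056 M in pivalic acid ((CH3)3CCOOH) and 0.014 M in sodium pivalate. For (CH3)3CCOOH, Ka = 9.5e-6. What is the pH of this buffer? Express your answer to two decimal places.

pH = 4.42

pKa = −log(9.5 × 10^-6) = 5.022
Henderson–Hasselbalch: pH = pKa + log([(CH3)3CCOO-]/[(CH3)3CCOOH]) = 5.022 + log(0.014/0.056)
pH = 5.022 + (-0.602) = 4.42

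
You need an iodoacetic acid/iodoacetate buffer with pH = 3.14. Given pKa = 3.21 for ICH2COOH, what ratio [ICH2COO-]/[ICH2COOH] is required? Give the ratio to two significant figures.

ratio = 0.85

pH = pKa + log(r) ⇒ log(r) = 3.14 − 3.21 = -0.07
r = [ICH2COO-]/[ICH2COOH] = 10^(-0.07) = 0.851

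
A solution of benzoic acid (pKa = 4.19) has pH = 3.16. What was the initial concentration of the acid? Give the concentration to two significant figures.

C₀ = 8.1 × 10^-3 M

[H+] = 10^(-3.16) = 6.92 × 10^-4 M = x
Ka = 10^(−4.19) = 6.46 × 10^-5
Ka = x²/(C₀ − x) ⇒ C₀ = x + x²/Ka
C₀ = 6.92 × 10^-4 + (6.92 × 10^-4)²/(6.46 × 10^-5) = 8.10 × 10^-3 M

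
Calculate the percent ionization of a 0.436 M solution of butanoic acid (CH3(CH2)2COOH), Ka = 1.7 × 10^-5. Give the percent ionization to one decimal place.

CH3(CH2)2COOH ⇌ CH3(CH2)2COO- + H+; let x = [H+] at equilibrium.
x ≈ √(Ka·C₀) = √(1.7 × 10^-5 × 0.436) = 2.72 × 10^-3 M
% ionization = x/C₀ × 100% = 2.72 × 10^-3/0.436 × 100% = 0.6%

0.6%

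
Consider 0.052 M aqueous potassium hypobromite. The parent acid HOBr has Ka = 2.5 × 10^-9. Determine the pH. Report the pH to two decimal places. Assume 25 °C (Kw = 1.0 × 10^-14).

OBr- is the conjugate base of the weak acid HOBr.
Kb = Kw/Ka = 1.0×10^-14 / 2.5 × 10^-9 = 4.00 × 10^-6
Kb = [OH-]²/(0.052 − [OH-]) = 4.00 × 10^-6
Since Kb ≪ C₀, [OH-] ≈ √(Kb·C₀) = 4.56 × 10^-4 M.
pOH = −log(4.56 × 10^-4) = 3.34; pH = 14.00 − 3.34 = 10.66

pH = 10.66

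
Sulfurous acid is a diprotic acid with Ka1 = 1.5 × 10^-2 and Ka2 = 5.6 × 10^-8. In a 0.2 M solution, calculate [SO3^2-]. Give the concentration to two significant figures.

5.6 × 10^-8 M

First ionization gives [H+] ≈ [HSO3-] = 4.78 × 10^-2 M.
Second step: Ka2 = [H+][SO3^2-]/[HSO3-] ≈ [SO3^2-] (since [H+] ≈ [HSO3-]).
So [SO3^2-] ≈ Ka2.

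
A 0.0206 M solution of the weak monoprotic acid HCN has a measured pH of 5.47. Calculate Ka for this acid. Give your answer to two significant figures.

Ka = 5.6 × 10^-10

[H+] = 10^(-5.47) = 3.39 × 10^-6 M
At equilibrium [HA] = 0.0206 − 3.39 × 10^-6 = 2.06 × 10^-2 M
Ka = [H+][A-]/[HA] = (3.39 × 10^-6)² / 2.06 × 10^-2 = 5.6 × 10^-10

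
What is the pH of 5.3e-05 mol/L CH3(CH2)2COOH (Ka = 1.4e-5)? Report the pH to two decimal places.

CH3(CH2)2COOH ⇌ CH3(CH2)2COO- + H+
Let x = [H+] at equilibrium. Ka = x²/(5.3e-05 − x).
Here C₀/Ka ≈ 3.79, so the small-x approximation fails. Use the quadratic:
x = [−1.4e-05 + √(1.4e-05² + 2.97e-09)]/2 = 2.11 × 10^-5 M
pH = −log[H+] = −log(2.11 × 10^-5) = 4.68

pH = 4.68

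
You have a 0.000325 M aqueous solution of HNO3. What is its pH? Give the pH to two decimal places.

HNO3 is a strong acid and dissociates completely, so [H+] = 0.000325 M.
pH = -log(0.000325) = 3.49

pH = 3.49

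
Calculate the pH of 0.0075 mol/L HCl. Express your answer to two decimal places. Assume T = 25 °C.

pH = 2.12

HCl is a strong acid and dissociates completely, so [H+] = 0.0075 M.
pH = -log(0.0075) = 2.12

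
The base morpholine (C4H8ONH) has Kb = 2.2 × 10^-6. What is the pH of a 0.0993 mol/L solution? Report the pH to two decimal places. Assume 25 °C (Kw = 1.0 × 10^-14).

pH = 10.67

C4H8ONH + H2O ⇌ C4H8ONH2+ + OH-
Let x = [OH-] at equilibrium. Kb = x²/(0.0993 − x).
Assume x ≪ 0.0993: x ≈ √(2.2 × 10^-6 × 0.0993) = 4.67 × 10^-4 M
Check: 0.47% ionized — well under 5%, approximation valid.
pOH = 3.33, so pH = 14.00 − pOH = 10.67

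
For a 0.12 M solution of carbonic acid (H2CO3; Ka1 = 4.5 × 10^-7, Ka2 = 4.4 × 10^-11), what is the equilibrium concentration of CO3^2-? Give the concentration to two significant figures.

First ionization gives [H+] ≈ [HCO3-] = 2.32 × 10^-4 M.
Second step: Ka2 = [H+][CO3^2-]/[HCO3-] ≈ [CO3^2-] (since [H+] ≈ [HCO3-]).
So [CO3^2-] ≈ Ka2.

4.4 × 10^-11 M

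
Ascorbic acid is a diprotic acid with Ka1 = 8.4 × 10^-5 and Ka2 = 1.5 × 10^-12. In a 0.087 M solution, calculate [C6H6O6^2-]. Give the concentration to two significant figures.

First ionization gives [H+] ≈ [HC6H6O6-] = 2.70 × 10^-3 M.
Second step: Ka2 = [H+][C6H6O6^2-]/[HC6H6O6-] ≈ [C6H6O6^2-] (since [H+] ≈ [HC6H6O6-]).
So [C6H6O6^2-] ≈ Ka2.

1.5 × 10^-12 M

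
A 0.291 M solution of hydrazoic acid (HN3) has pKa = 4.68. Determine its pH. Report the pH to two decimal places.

HN3 ⇌ N3- + H+
Ka = 10^(−4.68) = 2.09 × 10^-5
From the ICE table, Ka = [H+]²/(0.291 − [H+]) = 2.09 × 10^-5.
Since Ka ≪ C₀, [H+] ≈ √(Ka·C₀) = 2.47 × 10^-3 M.
([H+]/C₀ = 0.85% < 5%, so the approximation holds.)
pH = −log(2.47 × 10^-3) = 2.61

pH = 2.61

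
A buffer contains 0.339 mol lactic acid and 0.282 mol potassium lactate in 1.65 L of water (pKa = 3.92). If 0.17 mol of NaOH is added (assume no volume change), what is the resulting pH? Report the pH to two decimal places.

pH = 4.35

After neutralization: n(CH3CH(OH)COOH) = 0.169 mol, n(CH3CH(OH)COO-) = 0.452 mol.
Henderson–Hasselbalch with mole ratio 0.452/0.169: pH = 3.92 + (+0.427)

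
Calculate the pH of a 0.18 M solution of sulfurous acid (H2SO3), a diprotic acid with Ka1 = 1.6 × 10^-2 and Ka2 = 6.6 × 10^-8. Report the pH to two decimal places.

pH = 1.33

Ka1 ≫ Ka2, so treat the first dissociation as the only significant source of H+.
Ka1 = x²/(0.18 − x) = 1.6 × 10^-2
Solving the quadratic: x = (−Ka1 + √(Ka1² + 4·Ka1·C₀))/2 = 4.63 × 10^-2 M
pH = −log(4.63 × 10^-2) = 1.33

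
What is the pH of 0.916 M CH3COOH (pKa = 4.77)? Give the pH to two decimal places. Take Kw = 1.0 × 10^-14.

pH = 2.40

CH3COOH ⇌ CH3COO- + H+
Ka = 10^(−4.77) = 1.70 × 10^-5
From the ICE table, Ka = x²/(0.916 − x) = 1.70 × 10^-5.
Since Ka ≪ C₀, x ≈ √(Ka·C₀) = 3.95 × 10^-3 M.
pH = −log[H+] = −log(3.95 × 10^-3) = 2.40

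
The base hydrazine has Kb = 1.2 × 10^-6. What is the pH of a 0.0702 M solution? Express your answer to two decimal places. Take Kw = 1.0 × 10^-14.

N2H4 + H2O ⇌ N2H5+ + OH-
Kb = [OH-]²/(0.0702 − [OH-]) = 1.2 × 10^-6
Since Kb ≪ C₀, [OH-] ≈ √(Kb·C₀) = 2.90 × 10^-4 M.
([OH-]/C₀ = 0.41% < 5%, so the approximation holds.)
pOH = −log(2.90 × 10^-4) = 3.54; pH = 14.00 − 3.54 = 10.46

pH = 10.46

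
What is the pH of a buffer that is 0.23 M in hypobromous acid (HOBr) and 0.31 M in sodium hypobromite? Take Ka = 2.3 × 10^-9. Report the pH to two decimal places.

pH = 8.77

pKa = −log(2.3 × 10^-9) = 8.638
Henderson–Hasselbalch: pH = pKa + log([OBr-]/[HOBr]) = 8.638 + log(0.31/0.23)
pH = 8.638 + (+0.130) = 8.77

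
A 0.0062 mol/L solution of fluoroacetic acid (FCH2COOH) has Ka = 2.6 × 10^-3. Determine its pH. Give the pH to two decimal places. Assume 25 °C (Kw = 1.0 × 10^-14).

FCH2COOH ⇌ FCH2COO- + H+
Ka = x²/(0.0062 − x) = 2.6 × 10^-3
x is not negligible relative to C₀; solve x² + 0.0026·x − 1.61e-05 = 0.
x = [−0.0026 + √(0.0026² + 6.45e-05)]/2 = 2.92 × 10^-3 M
pH = −log[H+] = −log(2.92 × 10^-3) = 2.53

pH = 2.53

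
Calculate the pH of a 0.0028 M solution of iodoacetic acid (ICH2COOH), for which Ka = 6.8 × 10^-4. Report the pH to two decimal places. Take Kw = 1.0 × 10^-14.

ICH2COOH ⇌ ICH2COO- + H+
Ka = x²/(0.0028 − x) = 6.8 × 10^-4
The 5% rule fails; solving x² + Ka·x − Ka·C₀ = 0 exactly:
x = (−Ka + √(Ka² + 4·Ka·C₀))/2 = 1.08 × 10^-3 M
pH = −log(1.08 × 10^-3) = 2.97

pH = 2.97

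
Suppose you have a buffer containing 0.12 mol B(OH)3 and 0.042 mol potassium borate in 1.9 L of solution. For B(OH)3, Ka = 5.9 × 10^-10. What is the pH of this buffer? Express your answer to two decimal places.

pH = 8.77

pKa = −log(5.9 × 10^-10) = 9.229
pH = pKa + log([A⁻]/[HA]) = 9.229 + log(0.042/0.12)
pH = 9.229 + (-0.456) = 8.77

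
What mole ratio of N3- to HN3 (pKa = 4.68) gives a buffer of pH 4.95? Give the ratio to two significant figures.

ratio = 1.9

pH = pKa + log(r) ⇒ log(r) = 4.95 − 4.68 = +0.27
r = [N3-]/[HN3] = 10^(+0.27) = 1.86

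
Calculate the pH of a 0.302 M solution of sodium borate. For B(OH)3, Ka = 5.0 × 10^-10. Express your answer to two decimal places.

B(OH)4- is the conjugate base of the weak acid B(OH)3.
Kb = Kw/Ka = 1.0×10^-14 / 5.0 × 10^-10 = 2.00 × 10^-5
From the ICE table, Kb = x²/(0.302 − x) = 2.00 × 10^-5.
Neglecting x in the denominator: x = √(2.00 × 10^-5 × 0.302) = 2.46 × 10^-3 M
(x/C₀ = 0.81% < 5%, so the approximation holds.)
pOH = 2.61, so pH = 14.00 − pOH = 11.39

pH = 11.39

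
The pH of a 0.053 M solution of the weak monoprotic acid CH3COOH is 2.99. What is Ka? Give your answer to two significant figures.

[H+] = 10^(-2.99) = 1.02 × 10^-3 M
At equilibrium [HA] = 0.053 − 1.02 × 10^-3 = 5.20 × 10^-2 M
Ka = [H+][A-]/[HA] = (1.02 × 10^-3)² / 5.20 × 10^-2 = 2.0 × 10^-5

Ka = 2.0 × 10^-5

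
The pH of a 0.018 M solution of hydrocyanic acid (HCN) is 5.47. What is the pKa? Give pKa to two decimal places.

pKa = 9.20

[H+] = 10^(-5.47) = 3.39 × 10^-6 M
At equilibrium [HA] = 0.018 − 3.39 × 10^-6 = 1.80 × 10^-2 M
Ka = [H+][A-]/[HA] = (3.39 × 10^-6)² / 1.80 × 10^-2 = 6.38 × 10^-10
pKa = -log(6.38 × 10^-10) = 9.20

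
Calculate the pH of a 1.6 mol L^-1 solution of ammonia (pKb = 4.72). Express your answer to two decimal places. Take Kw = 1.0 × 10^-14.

pH = 11.74

NH3 + H2O ⇌ NH4+ + OH-
Kb = 10^(−4.72) = 1.91 × 10^-5
Kb = [OH-]²/(1.6 − [OH-]) = 1.91 × 10^-5
Neglecting [OH-] in the denominator: [OH-] = √(1.91 × 10^-5 × 1.6) = 5.53 × 10^-3 M
([OH-]/C₀ = 0.35% < 5%, so the approximation holds.)
pOH = −log(5.53 × 10^-3) = 2.26; pH = 14.00 − 2.26 = 11.74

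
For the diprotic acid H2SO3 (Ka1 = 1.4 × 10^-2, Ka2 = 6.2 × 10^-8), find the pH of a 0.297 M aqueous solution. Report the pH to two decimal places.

pH = 1.24

Since Ka1 ≫ Ka2, the first ionization dominates [H+].
Ka1 = x²/(0.297 − x) = 1.4 × 10^-2
Solving the quadratic: x = (−Ka1 + √(Ka1² + 4·Ka1·C₀))/2 = 5.79 × 10^-2 M
pH = −log(5.79 × 10^-2) = 1.24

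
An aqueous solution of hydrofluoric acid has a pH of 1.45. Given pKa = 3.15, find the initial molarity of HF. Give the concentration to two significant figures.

C₀ = 1.8 M

[H+] = 10^(-1.45) = 3.55 × 10^-2 M = x
Ka = 10^(−3.15) = 7.08 × 10^-4
Ka = x²/(C₀ − x) ⇒ C₀ = x + x²/Ka
C₀ = 3.55 × 10^-2 + (3.55 × 10^-2)²/(7.08 × 10^-4) = 1.82 M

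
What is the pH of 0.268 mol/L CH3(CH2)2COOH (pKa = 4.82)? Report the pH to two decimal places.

pH = 2.70

CH3(CH2)2COOH ⇌ CH3(CH2)2COO- + H+
Ka = 10^(−4.82) = 1.51 × 10^-5
Ka = x²/(0.268 − x) = 1.51 × 10^-5
Since Ka ≪ C₀, x ≈ √(Ka·C₀) = 2.01 × 10^-3 M.
Check: 0.75% ionized — well under 5%, approximation valid.
pH = −log[H+] = −log(2.01 × 10^-3) = 2.70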